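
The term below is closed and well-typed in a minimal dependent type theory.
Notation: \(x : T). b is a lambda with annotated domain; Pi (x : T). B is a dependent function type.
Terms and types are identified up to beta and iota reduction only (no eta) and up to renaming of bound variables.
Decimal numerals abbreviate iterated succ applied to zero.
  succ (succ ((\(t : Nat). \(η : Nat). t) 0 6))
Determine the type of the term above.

inferred type:
  Nat


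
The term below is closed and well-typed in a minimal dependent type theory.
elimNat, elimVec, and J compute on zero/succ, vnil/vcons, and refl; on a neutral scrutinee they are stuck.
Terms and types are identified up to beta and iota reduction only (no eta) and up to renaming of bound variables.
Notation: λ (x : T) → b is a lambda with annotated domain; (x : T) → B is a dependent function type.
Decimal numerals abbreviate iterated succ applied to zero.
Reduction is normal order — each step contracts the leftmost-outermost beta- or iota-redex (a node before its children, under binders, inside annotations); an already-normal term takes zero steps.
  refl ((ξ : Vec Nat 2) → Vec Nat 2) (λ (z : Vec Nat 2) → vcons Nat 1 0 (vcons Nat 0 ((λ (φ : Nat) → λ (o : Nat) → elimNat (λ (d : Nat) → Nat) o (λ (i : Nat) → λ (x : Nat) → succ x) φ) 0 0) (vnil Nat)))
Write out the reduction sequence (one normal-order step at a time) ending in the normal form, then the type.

normal-order reduction:
  refl ((ξ : Vec Nat 2) → Vec Nat 2) (λ (z : Vec Nat 2) → vcons Nat 1 0 (vcons Nat 0 ((λ (φ : Nat) → λ (o : Nat) → elimNat (λ (d : Nat) → Nat) o (λ (i : Nat) → λ (x : Nat) → succ x) φ) 0 0) (vnil Nat)))
  ~> refl ((ξ : Vec Nat 2) → Vec Nat 2) (λ (z : Vec Nat 2) → vcons Nat 1 0 (vcons Nat 0 ((λ (φ : Nat) → elimNat (λ (o : Nat) → Nat) φ (λ (d : Nat) → λ (i : Nat) → succ i) 0) 0) (vnil Nat)))
  ~> refl ((ξ : Vec Nat 2) → Vec Nat 2) (λ (z : Vec Nat 2) → vcons Nat 1 0 (vcons Nat 0 (elimNat (λ (φ : Nat) → Nat) 0 (λ (o : Nat) → λ (d : Nat) → succ d) 0) (vnil Nat)))
  ~> refl ((ξ : Vec Nat 2) → Vec Nat 2) (λ (z : Vec Nat 2) → vcons Nat 1 0 (vcons Nat 0 0 (vnil Nat)))
inferred type:
  Eq ((ξ : Vec Nat 2) → Vec Nat 2) (λ (z : Vec Nat 2) → vcons Nat 1 0 (vcons Nat 0 0 (vnil Nat))) (λ (φ : Vec Nat 2) → vcons Nat 1 0 (vcons Nat 0 0 (vnil Nat)))


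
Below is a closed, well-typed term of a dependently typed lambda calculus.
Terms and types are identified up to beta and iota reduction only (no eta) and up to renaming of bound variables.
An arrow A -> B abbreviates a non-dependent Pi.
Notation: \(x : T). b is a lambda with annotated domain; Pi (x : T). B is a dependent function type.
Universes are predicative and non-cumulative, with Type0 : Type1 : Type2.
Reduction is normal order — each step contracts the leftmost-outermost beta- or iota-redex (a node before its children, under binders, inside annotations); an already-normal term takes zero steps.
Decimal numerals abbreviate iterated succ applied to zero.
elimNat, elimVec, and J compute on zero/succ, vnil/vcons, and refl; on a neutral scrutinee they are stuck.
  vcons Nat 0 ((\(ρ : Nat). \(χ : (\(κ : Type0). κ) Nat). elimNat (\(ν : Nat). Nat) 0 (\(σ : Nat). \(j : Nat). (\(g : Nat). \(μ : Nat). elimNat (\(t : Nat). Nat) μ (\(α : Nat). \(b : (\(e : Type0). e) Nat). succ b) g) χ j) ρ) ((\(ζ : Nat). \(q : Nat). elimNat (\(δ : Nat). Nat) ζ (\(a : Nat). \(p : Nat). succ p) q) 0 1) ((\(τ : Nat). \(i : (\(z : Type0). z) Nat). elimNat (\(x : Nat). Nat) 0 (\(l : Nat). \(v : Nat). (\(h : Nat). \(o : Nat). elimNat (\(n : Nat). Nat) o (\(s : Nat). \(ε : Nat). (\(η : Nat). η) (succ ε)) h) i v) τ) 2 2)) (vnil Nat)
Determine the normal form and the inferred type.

resulting normal form:
  vcons Nat 0 4 (vnil Nat)
inferred type:
  Vec Nat 1


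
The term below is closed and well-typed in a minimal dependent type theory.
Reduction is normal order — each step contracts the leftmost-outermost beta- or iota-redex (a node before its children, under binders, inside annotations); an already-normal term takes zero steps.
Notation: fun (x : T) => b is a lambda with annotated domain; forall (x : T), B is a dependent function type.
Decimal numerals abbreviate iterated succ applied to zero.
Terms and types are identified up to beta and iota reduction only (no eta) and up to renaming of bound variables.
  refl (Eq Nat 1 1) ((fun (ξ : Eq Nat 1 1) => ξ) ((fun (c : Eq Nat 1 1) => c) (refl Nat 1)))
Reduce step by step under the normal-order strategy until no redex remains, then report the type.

normal-order reduction:
  refl (Eq Nat 1 1) ((fun (ξ : Eq Nat 1 1) => ξ) ((fun (c : Eq Nat 1 1) => c) (refl Nat 1)))
  ~> refl (Eq Nat 1 1) ((fun (ξ : Eq Nat 1 1) => ξ) (refl Nat 1))
  ~> refl (Eq Nat 1 1) (refl Nat 1)
the term's type:
  Eq (Eq Nat 1 1) (refl Nat 1) (refl Nat 1)


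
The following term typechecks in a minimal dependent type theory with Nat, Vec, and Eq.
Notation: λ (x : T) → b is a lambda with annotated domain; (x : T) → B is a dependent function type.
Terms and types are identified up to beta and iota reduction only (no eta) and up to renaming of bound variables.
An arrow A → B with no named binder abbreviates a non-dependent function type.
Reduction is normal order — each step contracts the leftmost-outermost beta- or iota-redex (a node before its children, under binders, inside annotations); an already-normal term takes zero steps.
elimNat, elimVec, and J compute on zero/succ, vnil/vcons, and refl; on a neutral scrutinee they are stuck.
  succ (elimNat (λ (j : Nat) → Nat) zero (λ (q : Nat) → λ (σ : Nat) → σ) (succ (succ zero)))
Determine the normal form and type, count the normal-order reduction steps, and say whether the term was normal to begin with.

resulting normal form:
  succ zero
the term's type:
  Nat
reduction steps (normal order): 7
term was already normal: no
first contracted redex: an elimNat iota-redex


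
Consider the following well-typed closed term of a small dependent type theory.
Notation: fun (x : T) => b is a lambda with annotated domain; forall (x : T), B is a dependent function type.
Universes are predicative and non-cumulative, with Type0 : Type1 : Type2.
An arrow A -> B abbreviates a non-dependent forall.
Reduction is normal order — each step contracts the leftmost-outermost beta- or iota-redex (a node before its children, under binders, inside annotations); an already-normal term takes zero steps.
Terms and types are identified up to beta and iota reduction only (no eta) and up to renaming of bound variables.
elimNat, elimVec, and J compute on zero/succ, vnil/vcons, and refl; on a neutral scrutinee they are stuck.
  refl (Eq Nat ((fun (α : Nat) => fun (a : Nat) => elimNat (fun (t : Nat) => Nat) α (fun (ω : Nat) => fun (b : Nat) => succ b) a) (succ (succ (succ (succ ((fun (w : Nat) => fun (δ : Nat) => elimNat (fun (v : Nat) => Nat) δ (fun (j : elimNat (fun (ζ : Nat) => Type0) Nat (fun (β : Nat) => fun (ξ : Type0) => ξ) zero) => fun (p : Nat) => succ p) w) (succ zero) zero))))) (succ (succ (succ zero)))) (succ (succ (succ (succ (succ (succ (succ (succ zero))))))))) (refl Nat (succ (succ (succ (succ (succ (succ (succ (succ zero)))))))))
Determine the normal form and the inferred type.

resulting normal form:
  refl (Eq Nat (succ (succ (succ (succ (succ (succ (succ (succ zero)))))))) (succ (succ (succ (succ (succ (succ (succ (succ zero))))))))) (refl Nat (succ (succ (succ (succ (succ (succ (succ (succ zero)))))))))
the term's type:
  Eq (Eq Nat (succ (succ (succ (succ (succ (succ (succ (succ zero)))))))) (succ (succ (succ (succ (succ (succ (succ (succ zero))))))))) (refl Nat (succ (succ (succ (succ (succ (succ (succ (succ zero))))))))) (refl Nat (succ (succ (succ (succ (succ (succ (succ (succ zero)))))))))


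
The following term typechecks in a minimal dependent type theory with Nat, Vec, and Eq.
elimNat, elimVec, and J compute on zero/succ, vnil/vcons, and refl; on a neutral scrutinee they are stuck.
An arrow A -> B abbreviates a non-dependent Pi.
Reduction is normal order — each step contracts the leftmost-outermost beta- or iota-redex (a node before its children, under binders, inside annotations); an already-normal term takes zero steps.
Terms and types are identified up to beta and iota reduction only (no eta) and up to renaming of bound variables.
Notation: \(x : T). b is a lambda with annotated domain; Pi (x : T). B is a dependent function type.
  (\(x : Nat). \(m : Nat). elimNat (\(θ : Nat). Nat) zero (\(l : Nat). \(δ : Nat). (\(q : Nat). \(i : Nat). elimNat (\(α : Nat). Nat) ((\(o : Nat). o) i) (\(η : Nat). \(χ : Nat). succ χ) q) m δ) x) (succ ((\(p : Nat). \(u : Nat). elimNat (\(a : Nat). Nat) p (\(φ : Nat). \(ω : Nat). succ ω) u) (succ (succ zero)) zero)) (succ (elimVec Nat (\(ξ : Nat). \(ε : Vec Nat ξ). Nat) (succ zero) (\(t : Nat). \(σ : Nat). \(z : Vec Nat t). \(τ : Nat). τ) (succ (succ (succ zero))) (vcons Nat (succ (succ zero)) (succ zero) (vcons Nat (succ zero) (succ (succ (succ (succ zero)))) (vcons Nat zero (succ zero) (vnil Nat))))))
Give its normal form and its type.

reduced normal form:
  succ (succ (succ (succ (succ (succ zero)))))
inferred type:
  Nat


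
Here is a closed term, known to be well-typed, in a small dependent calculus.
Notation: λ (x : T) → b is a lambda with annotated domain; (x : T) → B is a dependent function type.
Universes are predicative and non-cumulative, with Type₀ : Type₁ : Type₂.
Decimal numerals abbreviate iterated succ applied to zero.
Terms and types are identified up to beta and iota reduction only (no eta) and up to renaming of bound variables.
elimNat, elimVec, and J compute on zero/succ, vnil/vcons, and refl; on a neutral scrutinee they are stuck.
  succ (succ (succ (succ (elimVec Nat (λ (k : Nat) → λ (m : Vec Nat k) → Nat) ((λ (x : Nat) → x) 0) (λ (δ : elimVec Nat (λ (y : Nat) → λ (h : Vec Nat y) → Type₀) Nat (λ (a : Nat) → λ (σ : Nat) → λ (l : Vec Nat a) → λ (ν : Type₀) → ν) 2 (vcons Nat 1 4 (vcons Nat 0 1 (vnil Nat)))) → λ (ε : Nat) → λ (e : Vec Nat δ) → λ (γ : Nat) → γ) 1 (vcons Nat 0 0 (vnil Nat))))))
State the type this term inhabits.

the term's type:
  Nat


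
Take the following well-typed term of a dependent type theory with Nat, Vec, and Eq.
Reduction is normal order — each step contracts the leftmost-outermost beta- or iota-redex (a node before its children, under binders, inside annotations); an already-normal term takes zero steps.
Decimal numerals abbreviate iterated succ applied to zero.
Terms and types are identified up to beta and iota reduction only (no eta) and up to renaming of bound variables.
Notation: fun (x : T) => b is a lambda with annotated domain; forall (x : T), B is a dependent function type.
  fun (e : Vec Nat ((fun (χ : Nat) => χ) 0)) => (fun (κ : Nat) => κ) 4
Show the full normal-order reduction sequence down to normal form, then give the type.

normal-order reduction sequence:
  fun (e : Vec Nat ((fun (χ : Nat) => χ) 0)) => (fun (κ : Nat) => κ) 4
  ~> fun (e : Vec Nat 0) => (fun (χ : Nat) => χ) 4
  ~> fun (e : Vec Nat 0) => 4
type:
  forall (e : Vec Nat 0), Nat


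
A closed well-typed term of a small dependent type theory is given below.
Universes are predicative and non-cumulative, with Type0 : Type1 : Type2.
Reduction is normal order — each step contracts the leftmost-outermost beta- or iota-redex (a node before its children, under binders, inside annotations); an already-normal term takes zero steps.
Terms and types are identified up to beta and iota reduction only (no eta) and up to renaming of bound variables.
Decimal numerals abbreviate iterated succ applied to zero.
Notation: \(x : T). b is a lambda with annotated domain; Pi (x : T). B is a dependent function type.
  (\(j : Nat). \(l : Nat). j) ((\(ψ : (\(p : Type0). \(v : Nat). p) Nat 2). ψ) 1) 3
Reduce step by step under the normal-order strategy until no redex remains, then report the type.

reduction (normal order):
  (\(j : Nat). \(l : Nat). j) ((\(ψ : (\(p : Type0). \(v : Nat). p) Nat 2). ψ) 1) 3
  ~> (\(j : Nat). (\(l : (\(ψ : Type0). \(p : Nat). ψ) Nat 2). l) 1) 3
  ~> (\(j : (\(l : Type0). \(ψ : Nat). l) Nat 2). j) 1
  ~> 1
type:
  Nat


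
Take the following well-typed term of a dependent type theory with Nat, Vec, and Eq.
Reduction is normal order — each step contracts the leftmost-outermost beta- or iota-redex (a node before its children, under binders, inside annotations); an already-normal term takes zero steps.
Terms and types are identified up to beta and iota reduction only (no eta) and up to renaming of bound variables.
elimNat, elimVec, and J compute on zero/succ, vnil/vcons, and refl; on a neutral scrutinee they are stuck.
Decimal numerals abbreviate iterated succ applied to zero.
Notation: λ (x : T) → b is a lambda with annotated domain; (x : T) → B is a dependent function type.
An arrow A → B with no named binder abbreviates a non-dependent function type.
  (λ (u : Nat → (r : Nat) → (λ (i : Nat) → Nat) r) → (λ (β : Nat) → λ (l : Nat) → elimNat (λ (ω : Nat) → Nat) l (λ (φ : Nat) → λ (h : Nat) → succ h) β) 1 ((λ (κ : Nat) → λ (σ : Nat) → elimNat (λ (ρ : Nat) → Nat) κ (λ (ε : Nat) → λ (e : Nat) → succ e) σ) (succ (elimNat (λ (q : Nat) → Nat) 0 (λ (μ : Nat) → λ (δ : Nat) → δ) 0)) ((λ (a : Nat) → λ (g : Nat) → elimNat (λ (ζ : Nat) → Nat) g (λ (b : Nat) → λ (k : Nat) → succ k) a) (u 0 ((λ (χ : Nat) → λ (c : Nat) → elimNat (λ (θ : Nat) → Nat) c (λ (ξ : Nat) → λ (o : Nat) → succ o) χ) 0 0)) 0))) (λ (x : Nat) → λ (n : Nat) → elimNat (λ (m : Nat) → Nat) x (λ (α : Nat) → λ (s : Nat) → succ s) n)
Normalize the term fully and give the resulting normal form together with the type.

reduced normal form:
  2
inferred type:
  Nat


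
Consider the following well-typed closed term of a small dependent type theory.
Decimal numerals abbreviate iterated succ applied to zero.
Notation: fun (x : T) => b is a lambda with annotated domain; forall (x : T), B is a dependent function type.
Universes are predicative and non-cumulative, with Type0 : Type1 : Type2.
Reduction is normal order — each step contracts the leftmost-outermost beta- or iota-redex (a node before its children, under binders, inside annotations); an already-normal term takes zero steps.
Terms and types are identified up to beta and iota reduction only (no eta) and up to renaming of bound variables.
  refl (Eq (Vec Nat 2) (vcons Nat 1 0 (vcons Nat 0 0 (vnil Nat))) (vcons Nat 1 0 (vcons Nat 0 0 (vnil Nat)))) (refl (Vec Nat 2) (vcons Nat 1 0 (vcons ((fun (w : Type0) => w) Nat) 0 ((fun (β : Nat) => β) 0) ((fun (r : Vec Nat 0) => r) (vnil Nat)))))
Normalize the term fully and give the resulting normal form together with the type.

normal form:
  refl (Eq (Vec Nat 2) (vcons Nat 1 0 (vcons Nat 0 0 (vnil Nat))) (vcons Nat 1 0 (vcons Nat 0 0 (vnil Nat)))) (refl (Vec Nat 2) (vcons Nat 1 0 (vcons Nat 0 0 (vnil Nat))))
type:
  Eq (Eq (Vec Nat 2) (vcons Nat 1 0 (vcons Nat 0 0 (vnil Nat))) (vcons Nat 1 0 (vcons Nat 0 0 (vnil Nat)))) (refl (Vec Nat 2) (vcons Nat 1 0 (vcons Nat 0 0 (vnil Nat)))) (refl (Vec Nat 2) (vcons Nat 1 0 (vcons Nat 0 0 (vnil Nat))))
observation: the term reaches its normal form after 3 normal-order steps.


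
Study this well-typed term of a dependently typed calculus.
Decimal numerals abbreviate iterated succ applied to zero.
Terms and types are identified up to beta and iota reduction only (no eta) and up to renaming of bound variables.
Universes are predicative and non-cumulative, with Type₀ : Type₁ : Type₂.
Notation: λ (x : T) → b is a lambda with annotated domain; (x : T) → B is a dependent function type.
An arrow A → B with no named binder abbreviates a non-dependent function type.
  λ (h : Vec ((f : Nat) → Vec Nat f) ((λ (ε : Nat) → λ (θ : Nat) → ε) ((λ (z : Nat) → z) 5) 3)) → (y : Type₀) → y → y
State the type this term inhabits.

the term's type:
  Vec ((h : Nat) → Vec Nat h) 5 → Type₁


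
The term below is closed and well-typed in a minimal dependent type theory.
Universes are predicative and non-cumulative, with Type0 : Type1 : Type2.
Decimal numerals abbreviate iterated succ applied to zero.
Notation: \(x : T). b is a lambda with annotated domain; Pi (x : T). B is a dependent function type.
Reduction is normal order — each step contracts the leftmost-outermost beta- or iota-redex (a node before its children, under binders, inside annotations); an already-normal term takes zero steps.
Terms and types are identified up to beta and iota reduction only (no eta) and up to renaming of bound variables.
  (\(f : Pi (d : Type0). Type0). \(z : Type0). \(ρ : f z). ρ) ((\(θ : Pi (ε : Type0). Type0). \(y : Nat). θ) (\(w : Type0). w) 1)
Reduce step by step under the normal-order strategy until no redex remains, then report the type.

normal-order reduction sequence:
  (\(f : Pi (d : Type0). Type0). \(z : Type0). \(ρ : f z). ρ) ((\(θ : Pi (ε : Type0). Type0). \(y : Nat). θ) (\(w : Type0). w) 1)
  ~> \(f : Type0). \(d : (\(z : Pi (ρ : Type0). Type0). \(θ : Nat). z) (\(ε : Type0). ε) 1 f). d
  ~> \(f : Type0). \(d : (\(z : Nat). \(ρ : Type0). ρ) 1 f). d
  ~> \(f : Type0). \(d : (\(z : Type0). z) f). d
  ~> \(f : Type0). \(d : f). d
type:
  Pi (f : Type0). Pi (d : f). f


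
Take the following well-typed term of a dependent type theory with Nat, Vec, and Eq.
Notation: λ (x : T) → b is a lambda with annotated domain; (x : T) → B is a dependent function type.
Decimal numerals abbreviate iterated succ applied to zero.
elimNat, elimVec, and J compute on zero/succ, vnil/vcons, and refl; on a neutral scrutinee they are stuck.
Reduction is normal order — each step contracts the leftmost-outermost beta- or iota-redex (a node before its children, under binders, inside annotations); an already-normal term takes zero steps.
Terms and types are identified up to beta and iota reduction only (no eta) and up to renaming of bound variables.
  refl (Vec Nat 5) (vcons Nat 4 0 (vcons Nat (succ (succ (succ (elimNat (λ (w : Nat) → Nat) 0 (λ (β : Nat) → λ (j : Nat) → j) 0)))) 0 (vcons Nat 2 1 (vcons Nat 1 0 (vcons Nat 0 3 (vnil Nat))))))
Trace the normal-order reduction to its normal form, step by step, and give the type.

reduction (normal order):
  refl (Vec Nat 5) (vcons Nat 4 0 (vcons Nat (succ (succ (succ (elimNat (λ (w : Nat) → Nat) 0 (λ (β : Nat) → λ (j : Nat) → j) 0)))) 0 (vcons Nat 2 1 (vcons Nat 1 0 (vcons Nat 0 3 (vnil Nat))))))
  ~> refl (Vec Nat 5) (vcons Nat 4 0 (vcons Nat 3 0 (vcons Nat 2 1 (vcons Nat 1 0 (vcons Nat 0 3 (vnil Nat))))))
the term's type:
  Eq (Vec Nat 5) (vcons Nat 4 0 (vcons Nat 3 0 (vcons Nat 2 1 (vcons Nat 1 0 (vcons Nat 0 3 (vnil Nat)))))) (vcons Nat 4 0 (vcons Nat 3 0 (vcons Nat 2 1 (vcons Nat 1 0 (vcons Nat 0 3 (vnil Nat))))))


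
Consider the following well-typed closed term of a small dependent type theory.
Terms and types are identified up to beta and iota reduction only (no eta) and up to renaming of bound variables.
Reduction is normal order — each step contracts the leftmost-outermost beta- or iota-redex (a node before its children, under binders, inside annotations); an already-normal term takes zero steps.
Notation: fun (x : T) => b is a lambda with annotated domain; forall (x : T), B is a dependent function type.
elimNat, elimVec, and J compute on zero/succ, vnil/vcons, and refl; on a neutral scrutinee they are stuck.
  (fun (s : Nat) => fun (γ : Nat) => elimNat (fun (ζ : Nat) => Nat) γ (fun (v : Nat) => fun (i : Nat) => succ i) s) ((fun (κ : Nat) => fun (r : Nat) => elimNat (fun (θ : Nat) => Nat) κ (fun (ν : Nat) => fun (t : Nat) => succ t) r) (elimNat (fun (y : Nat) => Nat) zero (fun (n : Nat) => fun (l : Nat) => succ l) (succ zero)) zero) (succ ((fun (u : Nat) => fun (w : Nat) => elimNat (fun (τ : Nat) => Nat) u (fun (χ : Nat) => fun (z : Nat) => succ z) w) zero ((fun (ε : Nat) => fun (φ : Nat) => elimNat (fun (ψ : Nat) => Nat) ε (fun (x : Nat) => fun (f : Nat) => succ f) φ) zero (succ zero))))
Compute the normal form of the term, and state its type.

reduced normal form:
  succ (succ (succ zero))
inferred type:
  Nat


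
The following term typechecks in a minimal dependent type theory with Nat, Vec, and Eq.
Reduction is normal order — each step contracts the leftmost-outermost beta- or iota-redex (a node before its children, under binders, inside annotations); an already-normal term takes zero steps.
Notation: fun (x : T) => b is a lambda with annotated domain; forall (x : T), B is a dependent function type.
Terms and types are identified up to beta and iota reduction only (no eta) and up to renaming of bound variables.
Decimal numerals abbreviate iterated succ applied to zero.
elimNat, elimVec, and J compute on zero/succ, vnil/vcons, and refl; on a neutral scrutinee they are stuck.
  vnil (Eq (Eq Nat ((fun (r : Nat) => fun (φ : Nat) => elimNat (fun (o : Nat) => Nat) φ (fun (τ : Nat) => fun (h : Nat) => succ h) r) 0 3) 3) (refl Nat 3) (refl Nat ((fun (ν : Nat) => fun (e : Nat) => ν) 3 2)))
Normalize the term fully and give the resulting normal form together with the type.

normal form:
  vnil (Eq (Eq Nat 3 3) (refl Nat 3) (refl Nat 3))
inferred type:
  Vec (Eq (Eq Nat 3 3) (refl Nat 3) (refl Nat 3)) 0
observation: the term reaches its normal form after 5 normal-order steps.


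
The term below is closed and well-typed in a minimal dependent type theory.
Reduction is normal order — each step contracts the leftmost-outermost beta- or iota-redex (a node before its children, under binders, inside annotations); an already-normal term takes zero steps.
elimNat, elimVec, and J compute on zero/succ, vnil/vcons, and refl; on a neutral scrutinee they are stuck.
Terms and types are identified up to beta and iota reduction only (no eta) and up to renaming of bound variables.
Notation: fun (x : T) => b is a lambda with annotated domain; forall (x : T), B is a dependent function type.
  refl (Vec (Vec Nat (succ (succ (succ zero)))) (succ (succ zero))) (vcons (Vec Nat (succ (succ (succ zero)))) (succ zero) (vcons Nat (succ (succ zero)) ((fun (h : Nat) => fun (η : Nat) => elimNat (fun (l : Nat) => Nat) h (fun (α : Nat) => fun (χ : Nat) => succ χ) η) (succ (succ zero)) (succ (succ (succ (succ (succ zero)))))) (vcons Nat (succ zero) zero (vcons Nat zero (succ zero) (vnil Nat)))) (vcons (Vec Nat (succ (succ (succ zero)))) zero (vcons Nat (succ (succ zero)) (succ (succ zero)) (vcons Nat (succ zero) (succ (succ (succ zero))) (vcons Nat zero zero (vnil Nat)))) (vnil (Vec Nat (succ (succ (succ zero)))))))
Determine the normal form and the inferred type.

resulting normal form:
  refl (Vec (Vec Nat (succ (succ (succ zero)))) (succ (succ zero))) (vcons (Vec Nat (succ (succ (succ zero)))) (succ zero) (vcons Nat (succ (succ zero)) (succ (succ (succ (succ (succ (succ (succ zero))))))) (vcons Nat (succ zero) zero (vcons Nat zero (succ zero) (vnil Nat)))) (vcons (Vec Nat (succ (succ (succ zero)))) zero (vcons Nat (succ (succ zero)) (succ (succ zero)) (vcons Nat (succ zero) (succ (succ (succ zero))) (vcons Nat zero zero (vnil Nat)))) (vnil (Vec Nat (succ (succ (succ zero)))))))
the term's type:
  Eq (Vec (Vec Nat (succ (succ (succ zero)))) (succ (succ zero))) (vcons (Vec Nat (succ (succ (succ zero)))) (succ zero) (vcons Nat (succ (succ zero)) (succ (succ (succ (succ (succ (succ (succ zero))))))) (vcons Nat (succ zero) zero (vcons Nat zero (succ zero) (vnil Nat)))) (vcons (Vec Nat (succ (succ (succ zero)))) zero (vcons Nat (succ (succ zero)) (succ (succ zero)) (vcons Nat (succ zero) (succ (succ (succ zero))) (vcons Nat zero zero (vnil Nat)))) (vnil (Vec Nat (succ (succ (succ zero))))))) (vcons (Vec Nat (succ (succ (succ zero)))) (succ zero) (vcons Nat (succ (succ zero)) (succ (succ (succ (succ (succ (succ (succ zero))))))) (vcons Nat (succ zero) zero (vcons Nat zero (succ zero) (vnil Nat)))) (vcons (Vec Nat (succ (succ (succ zero)))) zero (vcons Nat (succ (succ zero)) (succ (succ zero)) (vcons Nat (succ zero) (succ (succ (succ zero))) (vcons Nat zero zero (vnil Nat)))) (vnil (Vec Nat (succ (succ (succ zero)))))))


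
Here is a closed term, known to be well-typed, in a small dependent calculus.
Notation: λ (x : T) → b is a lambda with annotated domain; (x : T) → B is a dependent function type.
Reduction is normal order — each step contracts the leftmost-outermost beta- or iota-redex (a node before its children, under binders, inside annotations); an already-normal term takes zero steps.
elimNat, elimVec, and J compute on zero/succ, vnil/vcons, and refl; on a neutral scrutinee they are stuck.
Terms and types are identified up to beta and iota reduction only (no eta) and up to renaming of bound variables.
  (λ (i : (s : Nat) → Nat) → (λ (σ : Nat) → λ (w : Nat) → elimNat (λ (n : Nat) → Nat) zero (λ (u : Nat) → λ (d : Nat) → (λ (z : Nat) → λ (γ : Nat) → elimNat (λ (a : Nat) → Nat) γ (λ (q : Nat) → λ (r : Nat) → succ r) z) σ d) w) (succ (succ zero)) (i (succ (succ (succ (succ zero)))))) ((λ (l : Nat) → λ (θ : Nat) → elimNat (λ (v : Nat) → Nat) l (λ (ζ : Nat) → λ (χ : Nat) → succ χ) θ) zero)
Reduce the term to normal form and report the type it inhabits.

reduced normal form:
  succ (succ (succ (succ (succ (succ (succ (succ zero)))))))
inferred type:
  Nat


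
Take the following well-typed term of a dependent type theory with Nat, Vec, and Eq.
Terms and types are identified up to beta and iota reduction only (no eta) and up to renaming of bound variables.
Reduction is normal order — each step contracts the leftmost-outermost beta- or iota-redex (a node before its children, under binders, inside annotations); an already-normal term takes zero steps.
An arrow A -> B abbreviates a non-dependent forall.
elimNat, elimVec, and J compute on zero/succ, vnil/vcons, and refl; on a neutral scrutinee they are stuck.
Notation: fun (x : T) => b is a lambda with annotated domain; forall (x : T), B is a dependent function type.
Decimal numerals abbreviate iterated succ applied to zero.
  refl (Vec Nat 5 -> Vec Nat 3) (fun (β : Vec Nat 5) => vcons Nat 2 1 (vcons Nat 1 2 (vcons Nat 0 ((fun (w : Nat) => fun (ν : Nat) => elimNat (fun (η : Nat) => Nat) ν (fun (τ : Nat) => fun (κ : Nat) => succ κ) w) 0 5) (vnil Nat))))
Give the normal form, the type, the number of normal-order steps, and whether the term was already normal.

resulting normal form:
  refl (Vec Nat 5 -> Vec Nat 3) (fun (β : Vec Nat 5) => vcons Nat 2 1 (vcons Nat 1 2 (vcons Nat 0 5 (vnil Nat))))
the term's type:
  Eq (Vec Nat 5 -> Vec Nat 3) (fun (β : Vec Nat 5) => vcons Nat 2 1 (vcons Nat 1 2 (vcons Nat 0 5 (vnil Nat)))) (fun (w : Vec Nat 5) => vcons Nat 2 1 (vcons Nat 1 2 (vcons Nat 0 5 (vnil Nat))))
normal-order step count: 3
term was already normal: no
first redex: a beta-redex


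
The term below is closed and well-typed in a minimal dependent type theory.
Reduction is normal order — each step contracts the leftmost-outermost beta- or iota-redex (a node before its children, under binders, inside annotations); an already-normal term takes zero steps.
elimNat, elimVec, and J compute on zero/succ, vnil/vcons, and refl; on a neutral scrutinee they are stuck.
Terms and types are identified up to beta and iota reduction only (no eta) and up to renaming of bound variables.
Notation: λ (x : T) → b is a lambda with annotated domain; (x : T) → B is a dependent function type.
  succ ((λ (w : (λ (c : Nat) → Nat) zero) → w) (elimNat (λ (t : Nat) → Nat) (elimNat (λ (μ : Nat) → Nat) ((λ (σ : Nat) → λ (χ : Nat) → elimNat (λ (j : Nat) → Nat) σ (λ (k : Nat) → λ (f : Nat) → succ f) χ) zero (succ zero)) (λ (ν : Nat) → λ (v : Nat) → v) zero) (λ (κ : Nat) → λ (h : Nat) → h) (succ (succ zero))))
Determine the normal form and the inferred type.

normal form:
  succ (succ zero)
inferred type:
  Nat


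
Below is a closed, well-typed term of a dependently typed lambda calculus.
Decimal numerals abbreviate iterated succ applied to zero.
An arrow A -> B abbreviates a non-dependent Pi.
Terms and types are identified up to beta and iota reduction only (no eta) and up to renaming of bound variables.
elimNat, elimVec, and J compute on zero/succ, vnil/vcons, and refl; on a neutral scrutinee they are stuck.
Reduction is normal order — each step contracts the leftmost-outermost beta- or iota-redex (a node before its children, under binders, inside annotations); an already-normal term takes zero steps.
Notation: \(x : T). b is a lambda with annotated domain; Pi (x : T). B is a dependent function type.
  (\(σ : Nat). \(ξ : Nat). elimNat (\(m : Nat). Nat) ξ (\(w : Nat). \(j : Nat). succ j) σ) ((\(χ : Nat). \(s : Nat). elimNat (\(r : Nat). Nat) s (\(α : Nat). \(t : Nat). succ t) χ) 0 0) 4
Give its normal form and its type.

normal form:
  4
type:
  Nat


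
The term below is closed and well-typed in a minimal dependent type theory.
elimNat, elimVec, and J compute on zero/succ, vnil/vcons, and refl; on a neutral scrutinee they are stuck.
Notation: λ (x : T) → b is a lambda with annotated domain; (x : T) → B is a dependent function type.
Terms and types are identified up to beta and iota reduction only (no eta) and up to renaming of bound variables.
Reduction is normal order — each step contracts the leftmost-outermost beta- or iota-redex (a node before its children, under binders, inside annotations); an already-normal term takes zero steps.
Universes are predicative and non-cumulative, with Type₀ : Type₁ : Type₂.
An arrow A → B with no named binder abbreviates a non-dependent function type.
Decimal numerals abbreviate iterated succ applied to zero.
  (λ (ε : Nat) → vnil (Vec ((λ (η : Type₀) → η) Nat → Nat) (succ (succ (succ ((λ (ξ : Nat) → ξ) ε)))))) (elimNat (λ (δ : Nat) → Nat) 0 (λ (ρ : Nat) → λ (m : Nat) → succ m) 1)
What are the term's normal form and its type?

reduced normal form:
  vnil (Vec (Nat → Nat) 4)
type:
  Vec (Vec (Nat → Nat) 4) 0
observation: normalization takes exactly 7 steps under the normal-order strategy.


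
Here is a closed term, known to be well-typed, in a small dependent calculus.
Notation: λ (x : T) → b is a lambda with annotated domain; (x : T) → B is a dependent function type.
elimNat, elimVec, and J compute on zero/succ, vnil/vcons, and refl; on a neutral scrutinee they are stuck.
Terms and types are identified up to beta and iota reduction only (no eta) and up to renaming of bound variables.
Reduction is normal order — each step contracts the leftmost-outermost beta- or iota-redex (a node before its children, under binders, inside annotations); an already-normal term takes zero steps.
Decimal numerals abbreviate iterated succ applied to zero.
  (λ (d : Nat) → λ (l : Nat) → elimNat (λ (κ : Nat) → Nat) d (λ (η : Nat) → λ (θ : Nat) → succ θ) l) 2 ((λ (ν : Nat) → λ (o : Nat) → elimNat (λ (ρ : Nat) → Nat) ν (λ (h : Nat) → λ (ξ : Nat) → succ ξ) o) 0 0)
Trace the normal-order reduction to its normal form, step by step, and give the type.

normal-order reduction:
  (λ (d : Nat) → λ (l : Nat) → elimNat (λ (κ : Nat) → Nat) d (λ (η : Nat) → λ (θ : Nat) → succ θ) l) 2 ((λ (ν : Nat) → λ (o : Nat) → elimNat (λ (ρ : Nat) → Nat) ν (λ (h : Nat) → λ (ξ : Nat) → succ ξ) o) 0 0)
  ~> (λ (d : Nat) → elimNat (λ (l : Nat) → Nat) 2 (λ (κ : Nat) → λ (η : Nat) → succ η) d) ((λ (θ : Nat) → λ (ν : Nat) → elimNat (λ (o : Nat) → Nat) θ (λ (ρ : Nat) → λ (h : Nat) → succ h) ν) 0 0)
  ~> elimNat (λ (d : Nat) → Nat) 2 (λ (l : Nat) → λ (κ : Nat) → succ κ) ((λ (η : Nat) → λ (θ : Nat) → elimNat (λ (ν : Nat) → Nat) η (λ (o : Nat) → λ (ρ : Nat) → succ ρ) θ) 0 0)
  ~> elimNat (λ (d : Nat) → Nat) 2 (λ (l : Nat) → λ (κ : Nat) → succ κ) ((λ (η : Nat) → elimNat (λ (θ : Nat) → Nat) 0 (λ (ν : Nat) → λ (o : Nat) → succ o) η) 0)
  ~> elimNat (λ (d : Nat) → Nat) 2 (λ (l : Nat) → λ (κ : Nat) → succ κ) (elimNat (λ (η : Nat) → Nat) 0 (λ (θ : Nat) → λ (ν : Nat) → succ ν) 0)
  ~> elimNat (λ (d : Nat) → Nat) 2 (λ (l : Nat) → λ (κ : Nat) → succ κ) 0
  ~> 2
inferred type:
  Nat


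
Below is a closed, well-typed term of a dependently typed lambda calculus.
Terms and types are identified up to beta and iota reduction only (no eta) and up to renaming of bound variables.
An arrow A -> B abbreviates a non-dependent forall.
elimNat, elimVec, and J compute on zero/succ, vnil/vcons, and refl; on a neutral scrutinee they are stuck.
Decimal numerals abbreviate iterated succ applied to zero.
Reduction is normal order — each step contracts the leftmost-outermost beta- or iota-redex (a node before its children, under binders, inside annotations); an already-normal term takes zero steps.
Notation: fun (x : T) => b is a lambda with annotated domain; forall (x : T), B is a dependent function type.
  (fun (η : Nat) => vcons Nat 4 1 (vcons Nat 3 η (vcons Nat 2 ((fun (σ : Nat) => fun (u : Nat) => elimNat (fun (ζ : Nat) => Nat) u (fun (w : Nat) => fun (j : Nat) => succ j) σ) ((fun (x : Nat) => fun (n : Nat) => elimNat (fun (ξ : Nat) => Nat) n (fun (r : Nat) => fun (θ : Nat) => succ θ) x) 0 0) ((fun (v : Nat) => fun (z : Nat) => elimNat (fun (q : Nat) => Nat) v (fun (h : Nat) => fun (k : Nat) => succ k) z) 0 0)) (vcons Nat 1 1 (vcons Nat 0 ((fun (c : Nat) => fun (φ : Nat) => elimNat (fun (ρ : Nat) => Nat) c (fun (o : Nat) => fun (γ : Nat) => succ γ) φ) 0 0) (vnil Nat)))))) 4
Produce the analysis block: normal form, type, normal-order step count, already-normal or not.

resulting normal form:
  vcons Nat 4 1 (vcons Nat 3 4 (vcons Nat 2 0 (vcons Nat 1 1 (vcons Nat 0 0 (vnil Nat)))))
inferred type:
  Vec Nat 5
steps to reach normal form (normal order): 13
started in normal form: no
first redex: a beta-redex


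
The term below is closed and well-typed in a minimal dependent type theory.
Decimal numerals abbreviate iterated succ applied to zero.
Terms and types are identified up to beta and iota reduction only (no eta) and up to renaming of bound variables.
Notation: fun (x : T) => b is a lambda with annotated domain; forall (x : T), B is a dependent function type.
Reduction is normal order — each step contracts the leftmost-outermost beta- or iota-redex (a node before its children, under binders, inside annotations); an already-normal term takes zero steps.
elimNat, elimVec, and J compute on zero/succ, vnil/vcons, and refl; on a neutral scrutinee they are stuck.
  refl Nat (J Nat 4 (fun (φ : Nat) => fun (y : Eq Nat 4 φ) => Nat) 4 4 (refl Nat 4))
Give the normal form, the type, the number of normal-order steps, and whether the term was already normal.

resulting normal form:
  refl Nat 4
type:
  Eq Nat 4 4
normal-order step count: 1
term was already normal: no
first redex: a J iota-redex


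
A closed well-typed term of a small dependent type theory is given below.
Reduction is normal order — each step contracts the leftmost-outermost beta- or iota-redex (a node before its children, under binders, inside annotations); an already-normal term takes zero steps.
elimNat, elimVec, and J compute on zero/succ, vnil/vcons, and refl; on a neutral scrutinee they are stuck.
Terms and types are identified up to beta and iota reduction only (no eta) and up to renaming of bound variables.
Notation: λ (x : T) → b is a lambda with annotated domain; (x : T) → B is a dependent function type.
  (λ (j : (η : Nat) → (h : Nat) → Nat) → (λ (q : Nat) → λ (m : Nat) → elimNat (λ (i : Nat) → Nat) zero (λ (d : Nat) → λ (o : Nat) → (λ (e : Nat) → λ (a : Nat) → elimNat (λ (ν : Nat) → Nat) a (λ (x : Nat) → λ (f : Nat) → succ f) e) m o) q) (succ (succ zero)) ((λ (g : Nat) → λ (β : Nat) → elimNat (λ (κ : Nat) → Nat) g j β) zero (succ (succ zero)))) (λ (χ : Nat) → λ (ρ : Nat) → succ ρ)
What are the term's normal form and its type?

reduced normal form:
  succ (succ (succ (succ zero)))
inferred type:
  Nat


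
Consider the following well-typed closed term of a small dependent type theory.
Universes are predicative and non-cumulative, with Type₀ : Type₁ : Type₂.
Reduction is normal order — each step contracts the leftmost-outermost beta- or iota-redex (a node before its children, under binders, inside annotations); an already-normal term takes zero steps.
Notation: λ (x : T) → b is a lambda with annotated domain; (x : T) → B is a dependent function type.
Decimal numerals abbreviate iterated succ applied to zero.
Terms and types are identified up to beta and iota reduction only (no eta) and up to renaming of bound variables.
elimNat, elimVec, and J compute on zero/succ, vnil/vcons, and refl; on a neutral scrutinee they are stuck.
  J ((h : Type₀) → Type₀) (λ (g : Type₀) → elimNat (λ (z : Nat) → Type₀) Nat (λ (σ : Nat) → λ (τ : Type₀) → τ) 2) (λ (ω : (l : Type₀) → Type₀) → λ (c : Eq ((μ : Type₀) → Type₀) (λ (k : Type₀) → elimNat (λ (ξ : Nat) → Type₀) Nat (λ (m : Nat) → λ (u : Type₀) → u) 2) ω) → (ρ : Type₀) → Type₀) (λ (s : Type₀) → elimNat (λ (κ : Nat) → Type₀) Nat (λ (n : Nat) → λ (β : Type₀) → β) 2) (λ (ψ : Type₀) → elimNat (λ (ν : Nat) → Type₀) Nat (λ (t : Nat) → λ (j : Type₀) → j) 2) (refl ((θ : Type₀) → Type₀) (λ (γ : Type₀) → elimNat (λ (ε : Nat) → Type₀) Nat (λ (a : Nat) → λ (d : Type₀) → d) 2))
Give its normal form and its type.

normal form:
  λ (h : Type₀) → Nat
inferred type:
  (h : Type₀) → Type₀
observation: 8 normal-order steps separate the term from its normal form.


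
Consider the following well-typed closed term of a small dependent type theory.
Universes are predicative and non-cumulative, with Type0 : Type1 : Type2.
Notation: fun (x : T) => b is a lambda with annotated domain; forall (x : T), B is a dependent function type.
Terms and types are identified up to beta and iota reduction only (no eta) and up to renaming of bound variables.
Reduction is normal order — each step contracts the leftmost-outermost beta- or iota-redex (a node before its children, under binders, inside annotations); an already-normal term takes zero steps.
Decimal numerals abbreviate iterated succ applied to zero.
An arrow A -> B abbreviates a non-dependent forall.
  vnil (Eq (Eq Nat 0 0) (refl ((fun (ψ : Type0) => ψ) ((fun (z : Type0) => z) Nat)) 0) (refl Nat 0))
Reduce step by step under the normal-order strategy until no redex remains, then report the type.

reduction (normal order):
  vnil (Eq (Eq Nat 0 0) (refl ((fun (ψ : Type0) => ψ) ((fun (z : Type0) => z) Nat)) 0) (refl Nat 0))
  ~> vnil (Eq (Eq Nat 0 0) (refl ((fun (ψ : Type0) => ψ) Nat) 0) (refl Nat 0))
  ~> vnil (Eq (Eq Nat 0 0) (refl Nat 0) (refl Nat 0))
inferred type:
  Vec (Eq (Eq Nat 0 0) (refl Nat 0) (refl Nat 0)) 0


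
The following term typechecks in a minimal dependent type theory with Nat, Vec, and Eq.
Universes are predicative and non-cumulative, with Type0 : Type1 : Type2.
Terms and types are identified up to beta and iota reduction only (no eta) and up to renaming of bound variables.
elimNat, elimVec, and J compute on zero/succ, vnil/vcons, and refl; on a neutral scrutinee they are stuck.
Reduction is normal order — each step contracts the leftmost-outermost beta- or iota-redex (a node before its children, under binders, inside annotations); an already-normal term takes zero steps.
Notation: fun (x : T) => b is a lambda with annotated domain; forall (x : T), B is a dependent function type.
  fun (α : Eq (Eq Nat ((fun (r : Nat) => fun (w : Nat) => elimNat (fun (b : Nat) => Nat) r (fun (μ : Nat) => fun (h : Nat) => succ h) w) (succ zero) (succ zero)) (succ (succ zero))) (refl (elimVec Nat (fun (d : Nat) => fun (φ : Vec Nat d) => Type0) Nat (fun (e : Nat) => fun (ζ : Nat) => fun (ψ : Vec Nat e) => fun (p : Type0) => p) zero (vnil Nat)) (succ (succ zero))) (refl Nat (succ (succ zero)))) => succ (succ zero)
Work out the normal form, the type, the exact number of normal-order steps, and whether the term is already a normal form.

reduced normal form:
  fun (α : Eq (Eq Nat (succ (succ zero)) (succ (succ zero))) (refl Nat (succ (succ zero))) (refl Nat (succ (succ zero)))) => succ (succ zero)
inferred type:
  forall (α : Eq (Eq Nat (succ (succ zero)) (succ (succ zero))) (refl Nat (succ (succ zero))) (refl Nat (succ (succ zero)))), Nat
steps to reach normal form (normal order): 7
already normal: no
first contracted redex: a beta-redex
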